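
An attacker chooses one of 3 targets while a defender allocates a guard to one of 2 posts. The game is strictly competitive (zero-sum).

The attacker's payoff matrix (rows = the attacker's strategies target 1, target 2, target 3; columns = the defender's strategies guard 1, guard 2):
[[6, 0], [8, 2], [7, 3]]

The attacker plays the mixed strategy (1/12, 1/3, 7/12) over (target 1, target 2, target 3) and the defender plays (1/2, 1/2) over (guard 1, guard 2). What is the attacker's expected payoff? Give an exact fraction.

Against (1/2, 1/2), each row's expected payoff is target 1: 3; target 2: 5; target 3: 5.
Taking the (1/12, 1/3, 7/12)-weighted average: (1/12)·(3) + (1/3)·(5) + (7/12)·(5) = 29/6.

29/6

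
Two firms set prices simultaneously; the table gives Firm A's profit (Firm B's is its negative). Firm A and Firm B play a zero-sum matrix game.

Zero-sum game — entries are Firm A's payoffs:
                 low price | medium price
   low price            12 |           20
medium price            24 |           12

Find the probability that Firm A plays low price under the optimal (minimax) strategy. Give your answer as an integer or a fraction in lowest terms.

Row minima are 12 and 12, so Firm A's maximin is 12; column maxima are 24 and 20, so Firm B's minimax is 20. These differ, so the equilibrium is in mixed strategies.
Let Firm A play low price with probability p. Firm B is indifferent when 12p + 24(1−p) = 20p + 12(1−p), giving p = 3/5.

3/5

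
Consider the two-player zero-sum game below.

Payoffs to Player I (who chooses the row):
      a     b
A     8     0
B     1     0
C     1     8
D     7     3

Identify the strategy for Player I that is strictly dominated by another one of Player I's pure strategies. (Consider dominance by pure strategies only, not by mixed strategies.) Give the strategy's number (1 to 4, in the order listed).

Compare B with D: 7 > 1, 3 > 0.
So D strictly dominates B for Player I; B is strictly dominated.

2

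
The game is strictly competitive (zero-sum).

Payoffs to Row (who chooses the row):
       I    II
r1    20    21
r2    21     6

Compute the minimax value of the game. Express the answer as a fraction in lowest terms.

321/16

Row minima are 20 and 6, so Row's maximin is 20; column maxima are 21 and 21, so Column's minimax is 21. These differ, so the equilibrium is in mixed strategies.
Let Row play r1 with probability p. Column is indifferent when 20p + 21(1−p) = 21p + 6(1−p), giving p = 15/16.
Let Column play I with probability q. Row is indifferent when 20q + 21(1−q) = 21q + 6(1−q), giving q = 15/16.
The value is 20·(15/16) + (21)·(1/16) = 321/16.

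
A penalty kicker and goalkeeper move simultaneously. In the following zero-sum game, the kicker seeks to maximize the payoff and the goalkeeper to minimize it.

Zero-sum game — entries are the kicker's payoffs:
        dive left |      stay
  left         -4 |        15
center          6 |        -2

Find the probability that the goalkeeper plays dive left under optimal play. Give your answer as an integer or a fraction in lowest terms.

17/27

Row minima are -4 and -2, so the kicker's maximin is -2; column maxima are 6 and 15, so the goalkeeper's minimax is 6. These differ, so the equilibrium is in mixed strategies.
Let the goalkeeper play dive left with probability q. The kicker is indifferent when −4q + 15(1−q) = 6q − 2(1−q), giving q = 17/27.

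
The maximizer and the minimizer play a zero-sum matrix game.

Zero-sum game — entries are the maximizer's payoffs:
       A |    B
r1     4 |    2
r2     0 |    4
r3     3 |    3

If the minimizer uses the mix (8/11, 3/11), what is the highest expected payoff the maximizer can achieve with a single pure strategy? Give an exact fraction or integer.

38/11

r1: (4)·(8/11) + (2)·(3/11) = 38/11.
r2: (0)·(8/11) + (4)·(3/11) = 12/11.
r3: (3)·(8/11) + (3)·(3/11) = 3.
The best pure response is r1 with expected payoff 38/11.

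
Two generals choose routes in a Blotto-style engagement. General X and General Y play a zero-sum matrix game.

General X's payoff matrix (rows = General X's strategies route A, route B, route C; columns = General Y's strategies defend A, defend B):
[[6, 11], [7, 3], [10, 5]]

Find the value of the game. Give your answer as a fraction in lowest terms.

8

Row route B is strictly dominated by row route C, so General X never plays it.
The remaining 2×2 game on (route A, route C) × (defend A, defend B) has no saddle point. Let General X play route A with probability p; indifference gives 6p + 10(1−p) = 11p + 5(1−p), so p = 1/2.
Similarly General Y's optimal q on defend A is 3/5, and the value is 6·(3/5) + (11)·(2/5) = 8.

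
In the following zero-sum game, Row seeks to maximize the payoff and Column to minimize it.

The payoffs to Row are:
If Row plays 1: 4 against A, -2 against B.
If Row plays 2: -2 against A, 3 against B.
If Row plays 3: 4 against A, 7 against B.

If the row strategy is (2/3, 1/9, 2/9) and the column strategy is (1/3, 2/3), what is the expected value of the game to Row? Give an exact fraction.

40/27

Against (1/3, 2/3), each row's expected payoff is 1: 0; 2: 4/3; 3: 6.
Taking the (2/3, 1/9, 2/9)-weighted average: (2/3)·(0) + (1/9)·(4/3) + (2/9)·(6) = 40/27.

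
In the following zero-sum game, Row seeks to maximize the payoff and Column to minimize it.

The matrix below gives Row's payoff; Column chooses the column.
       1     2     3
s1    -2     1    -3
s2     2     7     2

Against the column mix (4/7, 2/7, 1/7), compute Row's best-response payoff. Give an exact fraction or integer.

24/7

s1: (-2)·(4/7) + (1)·(2/7) + (-3)·(1/7) = -9/7.
s2: (2)·(4/7) + (7)·(2/7) + (2)·(1/7) = 24/7.
The best pure response is s2 with expected payoff 24/7.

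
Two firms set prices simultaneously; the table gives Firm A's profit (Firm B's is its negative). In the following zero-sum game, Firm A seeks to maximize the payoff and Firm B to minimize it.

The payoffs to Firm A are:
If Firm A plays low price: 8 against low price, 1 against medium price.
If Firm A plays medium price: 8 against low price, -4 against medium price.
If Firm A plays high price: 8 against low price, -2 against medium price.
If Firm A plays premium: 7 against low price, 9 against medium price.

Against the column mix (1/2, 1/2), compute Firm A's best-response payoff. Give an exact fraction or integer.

8

low price: (8)·(1/2) + (1)·(1/2) = 9/2.
medium price: (8)·(1/2) + (-4)·(1/2) = 2.
high price: (8)·(1/2) + (-2)·(1/2) = 3.
premium: (7)·(1/2) + (9)·(1/2) = 8.
The best pure response is premium with expected payoff 8.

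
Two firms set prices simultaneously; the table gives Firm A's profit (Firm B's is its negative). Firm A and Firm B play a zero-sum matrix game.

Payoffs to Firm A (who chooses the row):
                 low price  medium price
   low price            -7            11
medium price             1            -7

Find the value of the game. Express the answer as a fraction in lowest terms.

-19/13

Row minima are -7 and -7, so Firm A's maximin is -7; column maxima are 1 and 11, so Firm B's minimax is 1. These differ, so the equilibrium is in mixed strategies.
Let Firm A play low price with probability p. Firm B is indifferent when −7p + (1−p) = 11p − 7(1−p), giving p = 4/13.
Let Firm B play low price with probability q. Firm A is indifferent when −7q + 11(1−q) = q − 7(1−q), giving q = 9/13.
The value is -7·(9/13) + (11)·(4/13) = -19/13.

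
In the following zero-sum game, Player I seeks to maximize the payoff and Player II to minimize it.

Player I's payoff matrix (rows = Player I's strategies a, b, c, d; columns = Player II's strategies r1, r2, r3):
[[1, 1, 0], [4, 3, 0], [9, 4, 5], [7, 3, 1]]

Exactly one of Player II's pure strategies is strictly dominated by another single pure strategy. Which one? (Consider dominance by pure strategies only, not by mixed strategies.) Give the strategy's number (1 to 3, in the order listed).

1

Player II prefers columns that give Player I less. Compare r1 with r3: 0 < 1, 0 < 4, 5 < 9, 1 < 7.
So r3 strictly dominates r1 for Player II; r1 is strictly dominated.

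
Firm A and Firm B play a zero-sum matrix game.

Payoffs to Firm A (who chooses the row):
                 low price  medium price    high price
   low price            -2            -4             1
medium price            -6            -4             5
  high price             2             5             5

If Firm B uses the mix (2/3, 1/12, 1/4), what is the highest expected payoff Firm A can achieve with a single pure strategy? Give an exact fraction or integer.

low price: (-2)·(2/3) + (-4)·(1/12) + (1)·(1/4) = -17/12.
medium price: (-6)·(2/3) + (-4)·(1/12) + (5)·(1/4) = -37/12.
high price: (2)·(2/3) + (5)·(1/12) + (5)·(1/4) = 3.
The best pure response is high price with expected payoff 3.

3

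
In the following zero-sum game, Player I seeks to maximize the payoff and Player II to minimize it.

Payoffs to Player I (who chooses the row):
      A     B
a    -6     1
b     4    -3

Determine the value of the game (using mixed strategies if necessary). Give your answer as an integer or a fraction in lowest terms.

Row minima are -6 and -3, so Player I's maximin is -3; column maxima are 4 and 1, so Player II's minimax is 1. These differ, so the equilibrium is in mixed strategies.
Let Player I play a with probability p. Player II is indifferent when −6p + 4(1−p) = p − 3(1−p), giving p = 1/2.
Let Player II play A with probability q. Player I is indifferent when −6q + (1−q) = 4q − 3(1−q), giving q = 2/7.
The value is -6·(2/7) + (1)·(5/7) = -1.

-1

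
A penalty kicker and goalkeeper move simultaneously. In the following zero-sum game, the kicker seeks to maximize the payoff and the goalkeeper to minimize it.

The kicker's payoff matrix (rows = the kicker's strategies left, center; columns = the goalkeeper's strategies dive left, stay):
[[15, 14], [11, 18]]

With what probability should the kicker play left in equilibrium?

7/8

Row minima are 14 and 11, so the kicker's maximin is 14; column maxima are 15 and 18, so the goalkeeper's minimax is 15. These differ, so the equilibrium is in mixed strategies.
Let the kicker play left with probability p. The goalkeeper is indifferent when 15p + 11(1−p) = 14p + 18(1−p), giving p = 7/8.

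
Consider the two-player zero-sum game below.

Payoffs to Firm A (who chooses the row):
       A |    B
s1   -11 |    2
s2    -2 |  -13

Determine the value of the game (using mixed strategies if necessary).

-49/8

Row minima are -11 and -13, so Firm A's maximin is -11; column maxima are -2 and 2, so Firm B's minimax is -2. These differ, so the equilibrium is in mixed strategies.
Let Firm A play s1 with probability p. Firm B is indifferent when −11p − 2(1−p) = 2p − 13(1−p), giving p = 11/24.
Let Firm B play A with probability q. Firm A is indifferent when −11q + 2(1−q) = −2q − 13(1−q), giving q = 5/8.
The value is -11·(5/8) + (2)·(3/8) = -49/8.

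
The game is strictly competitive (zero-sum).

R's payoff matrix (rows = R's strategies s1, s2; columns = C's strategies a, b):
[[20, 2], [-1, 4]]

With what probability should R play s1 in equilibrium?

5/23

Row minima are 2 and -1, so R's maximin is 2; column maxima are 20 and 4, so C's minimax is 4. These differ, so the equilibrium is in mixed strategies.
Let R play s1 with probability p. C is indifferent when 20p − (1−p) = 2p + 4(1−p), giving p = 5/23.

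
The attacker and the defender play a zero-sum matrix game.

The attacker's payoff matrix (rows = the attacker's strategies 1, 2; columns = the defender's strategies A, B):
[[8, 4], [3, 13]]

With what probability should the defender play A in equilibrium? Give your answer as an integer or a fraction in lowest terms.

Row minima are 4 and 3, so the attacker's maximin is 4; column maxima are 8 and 13, so the defender's minimax is 8. These differ, so the equilibrium is in mixed strategies.
Let the defender play A with probability q. The attacker is indifferent when 8q + 4(1−q) = 3q + 13(1−q), giving q = 9/14.

9/14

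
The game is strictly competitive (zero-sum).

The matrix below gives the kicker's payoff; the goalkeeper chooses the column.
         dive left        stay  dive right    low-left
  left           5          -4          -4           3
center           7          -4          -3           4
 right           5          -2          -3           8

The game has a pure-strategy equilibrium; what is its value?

Row minima: -4, -4, -3 → the kicker's maximin is -3.
Column maxima: 7, -2, -3, 8 → the goalkeeper's minimax is -3.
They coincide at (right, dive right), so the value is -3.

-3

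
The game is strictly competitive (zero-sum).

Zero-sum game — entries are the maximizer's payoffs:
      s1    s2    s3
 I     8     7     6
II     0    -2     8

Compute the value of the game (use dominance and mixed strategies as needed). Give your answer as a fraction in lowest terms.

Column s1 is strictly dominated by s2 for the minimizer (it gives the maximizer more in every row).
The remaining 2×2 game on (I, II) × (s2, s3) has no saddle point. Let the maximizer play I with probability p; indifference gives 7p − 2(1−p) = 6p + 8(1−p), so p = 10/11.
Similarly the minimizer's optimal q on s2 is 2/11, and the value is 7·(2/11) + (6)·(9/11) = 68/11.

68/11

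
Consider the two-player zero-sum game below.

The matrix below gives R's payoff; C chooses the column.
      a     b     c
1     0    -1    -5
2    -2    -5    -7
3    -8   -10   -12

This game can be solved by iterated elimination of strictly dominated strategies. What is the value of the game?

-5

Column b is strictly dominated by c for C (-5<-1, -7<-5, -12<-10); eliminate b.
Row 3 is strictly dominated by row 1 (0>-8, -5>-12); eliminate 3.
Column a is strictly dominated by c for C (-5<0, -7<-2); eliminate a.
Row 2 is strictly dominated by row 1 (-5>-7); eliminate 2.
Only (1, c) remains, with payoff -5.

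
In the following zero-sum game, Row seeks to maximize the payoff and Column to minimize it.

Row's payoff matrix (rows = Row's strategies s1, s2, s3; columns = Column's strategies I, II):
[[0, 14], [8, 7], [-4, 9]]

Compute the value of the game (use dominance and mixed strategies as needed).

Row s3 is strictly dominated by row s1, so Row never plays it.
The remaining 2×2 game on (s1, s2) × (I, II) has no saddle point. Let Row play s1 with probability p; indifference gives 8(1−p) = 14p + 7(1−p), so p = 1/15.
Similarly Column's optimal q on I is 7/15, and the value is 0·(7/15) + (14)·(8/15) = 112/15.

112/15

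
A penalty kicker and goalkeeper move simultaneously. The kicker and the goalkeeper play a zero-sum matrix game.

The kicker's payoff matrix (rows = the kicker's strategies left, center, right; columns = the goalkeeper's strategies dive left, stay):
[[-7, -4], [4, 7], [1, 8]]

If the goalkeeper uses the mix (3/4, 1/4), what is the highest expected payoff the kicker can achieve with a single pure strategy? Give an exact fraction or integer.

19/4

left: (-7)·(3/4) + (-4)·(1/4) = -25/4.
center: (4)·(3/4) + (7)·(1/4) = 19/4.
right: (1)·(3/4) + (8)·(1/4) = 11/4.
The best pure response is center with expected payoff 19/4.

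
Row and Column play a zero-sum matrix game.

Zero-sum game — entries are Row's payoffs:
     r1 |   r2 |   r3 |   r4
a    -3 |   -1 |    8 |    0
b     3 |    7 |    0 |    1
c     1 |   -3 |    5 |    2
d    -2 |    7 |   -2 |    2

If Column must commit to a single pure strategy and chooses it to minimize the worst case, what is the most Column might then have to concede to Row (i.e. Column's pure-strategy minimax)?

The worst case (largest entry) in each column is r1: 3, r2: 7, r3: 8, r4: 2.
The best (smallest) of these is 2.

2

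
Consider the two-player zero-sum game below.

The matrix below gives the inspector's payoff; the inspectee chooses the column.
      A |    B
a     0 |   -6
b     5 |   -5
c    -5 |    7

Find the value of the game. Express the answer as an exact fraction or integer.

Row a is strictly dominated by row b, so the inspector never plays it.
The remaining 2×2 game on (b, c) × (A, B) has no saddle point. Let the inspector play b with probability p; indifference gives 5p − 5(1−p) = −5p + 7(1−p), so p = 6/11.
Similarly the inspectee's optimal q on A is 6/11, and the value is 5·(6/11) + (-5)·(5/11) = 5/11.

5/11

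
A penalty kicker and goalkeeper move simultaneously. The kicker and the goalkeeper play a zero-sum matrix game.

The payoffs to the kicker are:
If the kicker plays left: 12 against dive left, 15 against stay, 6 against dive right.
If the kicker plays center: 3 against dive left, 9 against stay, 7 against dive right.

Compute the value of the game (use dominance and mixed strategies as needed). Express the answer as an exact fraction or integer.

Column stay is strictly dominated by dive left for the goalkeeper (it gives the kicker more in every row).
The remaining 2×2 game on (left, center) × (dive left, dive right) has no saddle point. Let the kicker play left with probability p; indifference gives 12p + 3(1−p) = 6p + 7(1−p), so p = 2/5.
Similarly the goalkeeper's optimal q on dive left is 1/10, and the value is 12·(1/10) + (6)·(9/10) = 33/5.

33/5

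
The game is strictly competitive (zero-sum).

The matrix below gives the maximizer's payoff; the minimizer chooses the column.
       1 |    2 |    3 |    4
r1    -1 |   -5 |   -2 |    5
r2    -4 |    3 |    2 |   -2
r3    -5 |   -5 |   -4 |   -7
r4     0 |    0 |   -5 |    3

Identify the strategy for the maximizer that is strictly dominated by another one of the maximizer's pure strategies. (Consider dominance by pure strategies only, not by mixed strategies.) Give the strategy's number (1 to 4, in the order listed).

3

Compare r3 with r2: -4 > -5, 3 > -5, 2 > -4, -2 > -7.
So r2 strictly dominates r3 for the maximizer; r3 is strictly dominated.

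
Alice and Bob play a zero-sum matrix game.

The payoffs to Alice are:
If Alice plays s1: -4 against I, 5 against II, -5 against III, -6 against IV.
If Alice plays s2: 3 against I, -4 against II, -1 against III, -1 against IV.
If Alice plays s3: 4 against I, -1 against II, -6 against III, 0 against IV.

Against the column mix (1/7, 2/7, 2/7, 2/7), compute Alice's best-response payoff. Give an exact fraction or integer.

s1: (-4)·(1/7) + (5)·(2/7) + (-5)·(2/7) + (-6)·(2/7) = -16/7.
s2: (3)·(1/7) + (-4)·(2/7) + (-1)·(2/7) + (-1)·(2/7) = -9/7.
s3: (4)·(1/7) + (-1)·(2/7) + (-6)·(2/7) + (0)·(2/7) = -10/7.
The best pure response is s2 with expected payoff -9/7.

-9/7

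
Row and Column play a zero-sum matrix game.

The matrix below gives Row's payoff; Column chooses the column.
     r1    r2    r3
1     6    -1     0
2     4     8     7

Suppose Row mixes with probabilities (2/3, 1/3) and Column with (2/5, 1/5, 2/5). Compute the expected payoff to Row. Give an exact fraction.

52/15

Against (2/5, 1/5, 2/5), each row's expected payoff is 1: 11/5; 2: 6.
Taking the (2/3, 1/3)-weighted average: (2/3)·(11/5) + (1/3)·(6) = 52/15.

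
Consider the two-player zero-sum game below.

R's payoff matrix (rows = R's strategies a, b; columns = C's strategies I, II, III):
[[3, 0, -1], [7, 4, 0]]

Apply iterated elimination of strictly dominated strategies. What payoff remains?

0

Column I is strictly dominated by II for C (0<3, 4<7); eliminate I.
Column II is strictly dominated by III for C (-1<0, 0<4); eliminate II.
Row a is strictly dominated by row b (0>-1); eliminate a.
Only (b, III) remains, with payoff 0.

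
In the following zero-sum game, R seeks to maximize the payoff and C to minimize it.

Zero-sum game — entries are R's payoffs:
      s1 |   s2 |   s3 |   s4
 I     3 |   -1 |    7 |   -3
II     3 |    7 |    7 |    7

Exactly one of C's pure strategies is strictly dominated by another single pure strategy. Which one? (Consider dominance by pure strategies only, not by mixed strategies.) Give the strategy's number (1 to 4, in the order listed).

C prefers columns that give R less. Compare s3 with s1: 3 < 7, 3 < 7.
So s1 strictly dominates s3 for C; s3 is strictly dominated.

3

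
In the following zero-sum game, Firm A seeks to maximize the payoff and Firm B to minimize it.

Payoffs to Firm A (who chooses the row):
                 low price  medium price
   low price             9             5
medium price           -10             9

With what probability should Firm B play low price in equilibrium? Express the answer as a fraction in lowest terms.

4/23

Row minima are 5 and -10, so Firm A's maximin is 5; column maxima are 9 and 9, so Firm B's minimax is 9. These differ, so the equilibrium is in mixed strategies.
Let Firm B play low price with probability q. Firm A is indifferent when 9q + 5(1−q) = −10q + 9(1−q), giving q = 4/23.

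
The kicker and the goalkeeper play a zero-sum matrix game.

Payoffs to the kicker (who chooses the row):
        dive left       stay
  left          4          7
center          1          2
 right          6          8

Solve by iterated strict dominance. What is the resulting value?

Column stay is strictly dominated by dive left for the goalkeeper (4<7, 1<2, 6<8); eliminate stay.
Row left is strictly dominated by row right (6>4); eliminate left.
Row center is strictly dominated by row right (6>1); eliminate center.
Only (right, dive left) remains, with payoff 6.

6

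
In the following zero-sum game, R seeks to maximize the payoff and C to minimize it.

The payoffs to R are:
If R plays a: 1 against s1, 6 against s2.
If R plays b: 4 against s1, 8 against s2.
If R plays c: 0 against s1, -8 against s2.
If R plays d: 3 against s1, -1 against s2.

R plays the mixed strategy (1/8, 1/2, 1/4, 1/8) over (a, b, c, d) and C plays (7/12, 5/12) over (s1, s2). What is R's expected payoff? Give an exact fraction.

245/96

Against (7/12, 5/12), each row's expected payoff is a: 37/12; b: 17/3; c: -10/3; d: 4/3.
Taking the (1/8, 1/2, 1/4, 1/8)-weighted average: (1/8)·(37/12) + (1/2)·(17/3) + (1/4)·(-10/3) + (1/8)·(4/3) = 245/96.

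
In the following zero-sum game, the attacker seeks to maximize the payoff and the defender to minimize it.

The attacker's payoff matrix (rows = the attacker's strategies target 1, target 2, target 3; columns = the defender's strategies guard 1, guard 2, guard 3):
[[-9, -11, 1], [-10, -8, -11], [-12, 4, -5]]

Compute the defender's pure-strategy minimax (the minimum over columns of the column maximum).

The worst case (largest entry) in each column is guard 1: -9, guard 2: 4, guard 3: 1.
The best (smallest) of these is -9.

-9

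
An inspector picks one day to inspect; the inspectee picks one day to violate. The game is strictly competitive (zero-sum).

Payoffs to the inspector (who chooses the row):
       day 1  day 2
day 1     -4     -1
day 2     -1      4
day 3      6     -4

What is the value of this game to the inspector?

4/3

Row day 1 is strictly dominated by row day 2, so the inspector never plays it.
The remaining 2×2 game on (day 2, day 3) × (day 1, day 2) has no saddle point. Let the inspector play day 2 with probability p; indifference gives −p + 6(1−p) = 4p − 4(1−p), so p = 2/3.
Similarly the inspectee's optimal q on day 1 is 8/15, and the value is -1·(8/15) + (4)·(7/15) = 4/3.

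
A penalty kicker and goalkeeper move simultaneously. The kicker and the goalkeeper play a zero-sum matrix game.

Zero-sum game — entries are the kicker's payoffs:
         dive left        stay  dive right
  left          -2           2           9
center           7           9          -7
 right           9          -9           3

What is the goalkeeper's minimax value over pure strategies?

The worst case (largest entry) in each column is dive left: 9, stay: 9, dive right: 9.
The best (smallest) of these is 9.

9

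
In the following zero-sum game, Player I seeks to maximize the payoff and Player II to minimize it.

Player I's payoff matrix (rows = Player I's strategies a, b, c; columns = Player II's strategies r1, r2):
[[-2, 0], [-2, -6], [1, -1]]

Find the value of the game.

-1/2

Row b is strictly dominated by row c, so Player I never plays it.
The remaining 2×2 game on (a, c) × (r1, r2) has no saddle point. Let Player I play a with probability p; indifference gives −2p + (1−p) = −(1−p), so p = 1/2.
Similarly Player II's optimal q on r1 is 1/4, and the value is -2·(1/4) + (0)·(3/4) = -1/2.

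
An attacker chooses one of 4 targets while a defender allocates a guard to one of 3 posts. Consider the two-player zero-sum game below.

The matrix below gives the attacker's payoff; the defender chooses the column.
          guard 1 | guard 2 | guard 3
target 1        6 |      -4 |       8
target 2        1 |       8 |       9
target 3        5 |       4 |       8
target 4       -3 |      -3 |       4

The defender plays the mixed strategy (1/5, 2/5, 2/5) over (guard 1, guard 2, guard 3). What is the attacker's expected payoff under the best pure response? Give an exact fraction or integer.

7

target 1: (6)·(1/5) + (-4)·(2/5) + (8)·(2/5) = 14/5.
target 2: (1)·(1/5) + (8)·(2/5) + (9)·(2/5) = 7.
target 3: (5)·(1/5) + (4)·(2/5) + (8)·(2/5) = 29/5.
target 4: (-3)·(1/5) + (-3)·(2/5) + (4)·(2/5) = -1/5.
The best pure response is target 2 with expected payoff 7.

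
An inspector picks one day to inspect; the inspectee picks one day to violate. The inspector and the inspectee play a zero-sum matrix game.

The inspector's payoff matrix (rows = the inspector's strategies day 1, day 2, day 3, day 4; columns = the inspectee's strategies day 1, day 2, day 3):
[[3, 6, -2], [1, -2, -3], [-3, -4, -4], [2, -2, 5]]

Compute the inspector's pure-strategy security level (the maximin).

-2

The worst-case payoff for each row is day 1: -2, day 2: -3, day 3: -4, day 4: -2.
The best of these is -2.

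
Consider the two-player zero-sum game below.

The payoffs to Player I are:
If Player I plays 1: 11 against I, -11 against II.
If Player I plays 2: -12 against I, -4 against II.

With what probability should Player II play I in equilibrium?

7/30

Row minima are -11 and -12, so Player I's maximin is -11; column maxima are 11 and -4, so Player II's minimax is -4. These differ, so the equilibrium is in mixed strategies.
Let Player II play I with probability q. Player I is indifferent when 11q − 11(1−q) = −12q − 4(1−q), giving q = 7/30.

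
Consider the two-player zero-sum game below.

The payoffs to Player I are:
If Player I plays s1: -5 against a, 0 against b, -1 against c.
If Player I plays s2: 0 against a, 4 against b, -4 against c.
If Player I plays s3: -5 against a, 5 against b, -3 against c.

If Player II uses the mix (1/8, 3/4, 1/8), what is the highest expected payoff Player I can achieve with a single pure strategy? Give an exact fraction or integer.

11/4

s1: (-5)·(1/8) + (0)·(3/4) + (-1)·(1/8) = -3/4.
s2: (0)·(1/8) + (4)·(3/4) + (-4)·(1/8) = 5/2.
s3: (-5)·(1/8) + (5)·(3/4) + (-3)·(1/8) = 11/4.
The best pure response is s3 with expected payoff 11/4.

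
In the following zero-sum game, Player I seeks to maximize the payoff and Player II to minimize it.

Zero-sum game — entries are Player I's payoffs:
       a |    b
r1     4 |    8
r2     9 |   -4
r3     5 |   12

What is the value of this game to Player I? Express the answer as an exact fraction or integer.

32/5

Row r1 is strictly dominated by row r3, so Player I never plays it.
The remaining 2×2 game on (r2, r3) × (a, b) has no saddle point. Let Player I play r2 with probability p; indifference gives 9p + 5(1−p) = −4p + 12(1−p), so p = 7/20.
Similarly Player II's optimal q on a is 4/5, and the value is 9·(4/5) + (-4)·(1/5) = 32/5.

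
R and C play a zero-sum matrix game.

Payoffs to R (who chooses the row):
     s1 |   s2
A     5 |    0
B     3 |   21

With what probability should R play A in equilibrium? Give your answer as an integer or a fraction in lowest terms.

Row minima are 0 and 3, so R's maximin is 3; column maxima are 5 and 21, so C's minimax is 5. These differ, so the equilibrium is in mixed strategies.
Let R play A with probability p. C is indifferent when 5p + 3(1−p) = 21(1−p), giving p = 18/23.

18/23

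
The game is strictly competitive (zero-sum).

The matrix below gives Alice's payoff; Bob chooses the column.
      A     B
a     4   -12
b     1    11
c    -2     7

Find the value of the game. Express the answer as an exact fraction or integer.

28/13

Row c is strictly dominated by row b, so Alice never plays it.
The remaining 2×2 game on (a, b) × (A, B) has no saddle point. Let Alice play a with probability p; indifference gives 4p + (1−p) = −12p + 11(1−p), so p = 5/13.
Similarly Bob's optimal q on A is 23/26, and the value is 4·(23/26) + (-12)·(3/26) = 28/13.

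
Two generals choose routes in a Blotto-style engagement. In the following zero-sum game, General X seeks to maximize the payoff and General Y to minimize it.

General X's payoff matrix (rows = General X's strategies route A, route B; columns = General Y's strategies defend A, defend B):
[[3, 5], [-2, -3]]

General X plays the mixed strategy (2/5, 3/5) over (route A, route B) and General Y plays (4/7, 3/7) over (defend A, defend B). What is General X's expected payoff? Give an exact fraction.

3/35

Against (4/7, 3/7), each row's expected payoff is route A: 27/7; route B: -17/7.
Taking the (2/5, 3/5)-weighted average: (2/5)·(27/7) + (3/5)·(-17/7) = 3/35.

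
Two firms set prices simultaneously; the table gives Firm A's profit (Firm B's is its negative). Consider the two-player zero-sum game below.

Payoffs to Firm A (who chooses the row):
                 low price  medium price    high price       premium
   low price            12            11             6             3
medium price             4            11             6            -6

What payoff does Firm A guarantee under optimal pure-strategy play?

Row minima: 3, -6 → Firm A's maximin is 3.
Column maxima: 12, 11, 6, 3 → Firm B's minimax is 3.
They coincide at (low price, premium), so the value is 3.

3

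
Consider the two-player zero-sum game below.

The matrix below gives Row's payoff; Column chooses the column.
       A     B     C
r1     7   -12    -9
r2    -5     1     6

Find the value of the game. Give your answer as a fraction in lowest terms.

Column C is strictly dominated by B for Column (it gives Row more in every row).
The remaining 2×2 game on (r1, r2) × (A, B) has no saddle point. Let Row play r1 with probability p; indifference gives 7p − 5(1−p) = −12p + (1−p), so p = 6/25.
Similarly Column's optimal q on A is 13/25, and the value is 7·(13/25) + (-12)·(12/25) = -53/25.

-53/25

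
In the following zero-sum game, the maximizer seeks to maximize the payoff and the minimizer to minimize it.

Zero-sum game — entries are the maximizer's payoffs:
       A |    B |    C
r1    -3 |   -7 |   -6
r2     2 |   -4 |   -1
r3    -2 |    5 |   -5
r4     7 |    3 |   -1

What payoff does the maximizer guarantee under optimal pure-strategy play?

-1

Row minima: -7, -4, -5, -1 → the maximizer's maximin is -1.
Column maxima: 7, 5, -1 → the minimizer's minimax is -1.
They coincide at (r4, C), so the value is -1.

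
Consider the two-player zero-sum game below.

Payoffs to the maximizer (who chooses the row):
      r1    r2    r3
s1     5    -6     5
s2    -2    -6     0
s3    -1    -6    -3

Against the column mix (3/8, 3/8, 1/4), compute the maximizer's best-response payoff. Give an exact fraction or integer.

s1: (5)·(3/8) + (-6)·(3/8) + (5)·(1/4) = 7/8.
s2: (-2)·(3/8) + (-6)·(3/8) + (0)·(1/4) = -3.
s3: (-1)·(3/8) + (-6)·(3/8) + (-3)·(1/4) = -27/8.
The best pure response is s1 with expected payoff 7/8.

7/8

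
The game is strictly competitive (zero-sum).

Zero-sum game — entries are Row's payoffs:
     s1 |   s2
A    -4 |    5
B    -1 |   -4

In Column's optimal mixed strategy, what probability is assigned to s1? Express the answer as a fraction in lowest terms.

3/4

Row minima are -4 and -4, so Row's maximin is -4; column maxima are -1 and 5, so Column's minimax is -1. These differ, so the equilibrium is in mixed strategies.
Let Column play s1 with probability q. Row is indifferent when −4q + 5(1−q) = −q − 4(1−q), giving q = 3/4.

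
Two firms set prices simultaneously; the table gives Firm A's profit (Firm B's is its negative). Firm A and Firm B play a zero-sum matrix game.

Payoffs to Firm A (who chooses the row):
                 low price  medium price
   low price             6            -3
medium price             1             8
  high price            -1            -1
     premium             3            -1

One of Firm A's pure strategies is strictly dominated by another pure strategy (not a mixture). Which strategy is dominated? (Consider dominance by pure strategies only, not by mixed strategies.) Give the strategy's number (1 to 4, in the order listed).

Compare high price with medium price: 1 > -1, 8 > -1.
So medium price strictly dominates high price for Firm A; high price is strictly dominated.

3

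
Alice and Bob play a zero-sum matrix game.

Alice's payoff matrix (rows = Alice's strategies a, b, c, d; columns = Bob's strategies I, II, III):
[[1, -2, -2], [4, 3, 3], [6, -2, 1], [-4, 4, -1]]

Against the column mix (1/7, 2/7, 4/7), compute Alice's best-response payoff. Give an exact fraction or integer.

a: (1)·(1/7) + (-2)·(2/7) + (-2)·(4/7) = -11/7.
b: (4)·(1/7) + (3)·(2/7) + (3)·(4/7) = 22/7.
c: (6)·(1/7) + (-2)·(2/7) + (1)·(4/7) = 6/7.
d: (-4)·(1/7) + (4)·(2/7) + (-1)·(4/7) = 0.
The best pure response is b with expected payoff 22/7.

22/7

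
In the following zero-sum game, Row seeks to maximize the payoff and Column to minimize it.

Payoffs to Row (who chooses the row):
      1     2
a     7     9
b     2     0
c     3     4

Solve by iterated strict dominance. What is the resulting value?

7

Row c is strictly dominated by row a (7>3, 9>4); eliminate c.
Row b is strictly dominated by row a (7>2, 9>0); eliminate b.
Column 2 is strictly dominated by 1 for Column (7<9); eliminate 2.
Only (a, 1) remains, with payoff 7.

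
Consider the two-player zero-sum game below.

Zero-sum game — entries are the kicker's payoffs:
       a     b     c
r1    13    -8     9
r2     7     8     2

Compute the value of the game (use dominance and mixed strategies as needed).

Column a is strictly dominated by c for the goalkeeper (it gives the kicker more in every row).
The remaining 2×2 game on (r1, r2) × (b, c) has no saddle point. Let the kicker play r1 with probability p; indifference gives −8p + 8(1−p) = 9p + 2(1−p), so p = 6/23.
Similarly the goalkeeper's optimal q on b is 7/23, and the value is -8·(7/23) + (9)·(16/23) = 88/23.

88/23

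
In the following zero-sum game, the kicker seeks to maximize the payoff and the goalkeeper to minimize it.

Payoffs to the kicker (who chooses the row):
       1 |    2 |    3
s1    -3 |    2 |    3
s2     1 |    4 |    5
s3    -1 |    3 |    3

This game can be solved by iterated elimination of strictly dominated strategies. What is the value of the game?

Column 2 is strictly dominated by 1 for the goalkeeper (-3<2, 1<4, -1<3); eliminate 2.
Column 3 is strictly dominated by 1 for the goalkeeper (-3<3, 1<5, -1<3); eliminate 3.
Row s1 is strictly dominated by row s2 (1>-3); eliminate s1.
Row s3 is strictly dominated by row s2 (1>-1); eliminate s3.
Only (s2, 1) remains, with payoff 1.

1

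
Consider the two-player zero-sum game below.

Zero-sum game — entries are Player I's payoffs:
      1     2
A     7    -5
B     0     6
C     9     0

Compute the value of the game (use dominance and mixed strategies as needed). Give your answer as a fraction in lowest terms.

Row A is strictly dominated by row C, so Player I never plays it.
The remaining 2×2 game on (B, C) × (1, 2) has no saddle point. Let Player I play B with probability p; indifference gives 9(1−p) = 6p, so p = 3/5.
Similarly Player II's optimal q on 1 is 2/5, and the value is 0·(2/5) + (6)·(3/5) = 18/5.

18/5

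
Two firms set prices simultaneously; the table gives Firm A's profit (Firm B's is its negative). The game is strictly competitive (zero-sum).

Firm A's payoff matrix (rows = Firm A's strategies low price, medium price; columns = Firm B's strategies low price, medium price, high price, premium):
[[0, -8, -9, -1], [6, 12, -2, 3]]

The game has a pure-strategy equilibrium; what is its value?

Row minima: -9, -2 → Firm A's maximin is -2.
Column maxima: 6, 12, -2, 3 → Firm B's minimax is -2.
They coincide at (medium price, high price), so the value is -2.

-2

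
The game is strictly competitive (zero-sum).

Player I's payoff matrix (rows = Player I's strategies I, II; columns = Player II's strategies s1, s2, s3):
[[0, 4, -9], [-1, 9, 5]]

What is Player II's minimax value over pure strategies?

0

The worst case (largest entry) in each column is s1: 0, s2: 9, s3: 5.
The best (smallest) of these is 0.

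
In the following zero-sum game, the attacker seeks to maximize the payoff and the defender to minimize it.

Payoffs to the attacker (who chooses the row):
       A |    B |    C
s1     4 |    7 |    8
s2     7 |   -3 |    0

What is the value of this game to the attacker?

61/13

Column C is strictly dominated by B for the defender (it gives the attacker more in every row).
The remaining 2×2 game on (s1, s2) × (A, B) has no saddle point. Let the attacker play s1 with probability p; indifference gives 4p + 7(1−p) = 7p − 3(1−p), so p = 10/13.
Similarly the defender's optimal q on A is 10/13, and the value is 4·(10/13) + (7)·(3/13) = 61/13.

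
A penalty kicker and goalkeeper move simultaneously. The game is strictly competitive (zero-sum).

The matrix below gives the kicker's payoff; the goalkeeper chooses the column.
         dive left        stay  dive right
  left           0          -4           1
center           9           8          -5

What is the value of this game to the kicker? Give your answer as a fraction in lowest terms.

Column dive left is strictly dominated by stay for the goalkeeper (it gives the kicker more in every row).
The remaining 2×2 game on (left, center) × (stay, dive right) has no saddle point. Let the kicker play left with probability p; indifference gives −4p + 8(1−p) = p − 5(1−p), so p = 13/18.
Similarly the goalkeeper's optimal q on stay is 1/3, and the value is -4·(1/3) + (1)·(2/3) = -2/3.

-2/3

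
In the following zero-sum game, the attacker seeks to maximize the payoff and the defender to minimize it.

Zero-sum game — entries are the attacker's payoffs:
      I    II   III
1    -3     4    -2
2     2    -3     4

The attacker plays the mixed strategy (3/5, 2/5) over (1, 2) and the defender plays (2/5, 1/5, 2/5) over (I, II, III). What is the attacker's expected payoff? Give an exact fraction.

0

Against (2/5, 1/5, 2/5), each row's expected payoff is 1: -6/5; 2: 9/5.
Taking the (3/5, 2/5)-weighted average: (3/5)·(-6/5) + (2/5)·(9/5) = 0.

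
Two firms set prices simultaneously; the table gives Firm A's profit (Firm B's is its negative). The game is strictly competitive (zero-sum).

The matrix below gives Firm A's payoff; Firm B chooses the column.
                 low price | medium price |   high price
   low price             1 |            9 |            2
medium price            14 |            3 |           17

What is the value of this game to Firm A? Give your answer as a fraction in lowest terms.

Column high price is strictly dominated by low price for Firm B (it gives Firm A more in every row).
The remaining 2×2 game on (low price, medium price) × (low price, medium price) has no saddle point. Let Firm A play low price with probability p; indifference gives p + 14(1−p) = 9p + 3(1−p), so p = 11/19.
Similarly Firm B's optimal q on low price is 6/19, and the value is 1·(6/19) + (9)·(13/19) = 123/19.

123/19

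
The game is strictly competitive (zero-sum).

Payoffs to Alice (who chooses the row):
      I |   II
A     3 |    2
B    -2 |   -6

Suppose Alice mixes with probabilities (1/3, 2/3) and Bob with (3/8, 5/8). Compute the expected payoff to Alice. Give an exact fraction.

Against (3/8, 5/8), each row's expected payoff is A: 19/8; B: -9/2.
Taking the (1/3, 2/3)-weighted average: (1/3)·(19/8) + (2/3)·(-9/2) = -53/24.

-53/24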